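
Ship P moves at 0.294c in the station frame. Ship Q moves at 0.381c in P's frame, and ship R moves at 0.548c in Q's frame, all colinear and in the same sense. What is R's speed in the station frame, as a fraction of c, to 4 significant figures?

u ≈ 0.8667c

Compose boost 2: (0.381 + 0.294)/(1 + 0.381×0.294) = 0.6750/1.11201 = 0.607007
Compose boost 3: (0.548 + 0.607007)/(1 + 0.548×0.607007) = 1.15501/1.33264 = 0.8667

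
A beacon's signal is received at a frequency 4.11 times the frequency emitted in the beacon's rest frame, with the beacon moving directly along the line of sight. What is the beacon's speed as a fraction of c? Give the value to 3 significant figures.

f_obs/f_src = √((1+β)/(1−β)) = 4.11  ⇒  (1+β)/(1−β) = 16.892
β = |1 − D²|/(1 + D²) = |1 − 16.892|/(1 + 16.892) = 0.888

β ≈ 0.888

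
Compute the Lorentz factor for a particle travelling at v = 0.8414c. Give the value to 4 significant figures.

γ ≈ 1.850

γ = 1/√(1 − β²) = 1/√(1 − 0.8414²) = 1/√(0.292046) = 1.850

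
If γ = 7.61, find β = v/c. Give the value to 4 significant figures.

β = √(1 − 1/γ²) = √(1 − 1/7.61²) = √(0.982732) = 0.9913

β ≈ 0.9913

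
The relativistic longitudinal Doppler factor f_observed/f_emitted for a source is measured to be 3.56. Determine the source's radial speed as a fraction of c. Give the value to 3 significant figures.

f_obs/f_src = √((1+β)/(1−β)) = 3.56  ⇒  (1+β)/(1−β) = 12.674
β = |1 − D²|/(1 + D²) = |1 − 12.674|/(1 + 12.674) = 0.854

β ≈ 0.854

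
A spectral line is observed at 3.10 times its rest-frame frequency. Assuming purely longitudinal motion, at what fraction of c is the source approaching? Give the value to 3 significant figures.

β ≈ 0.811

f_obs/f_src = √((1+β)/(1−β)) = 3.10  ⇒  (1+β)/(1−β) = 9.6100
β = |1 − D²|/(1 + D²) = |1 − 9.6100|/(1 + 9.6100) = 0.811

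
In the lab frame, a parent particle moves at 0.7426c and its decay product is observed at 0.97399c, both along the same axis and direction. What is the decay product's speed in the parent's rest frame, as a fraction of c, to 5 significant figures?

Inverse velocity addition: u' = (u − v)/(1 − uv/c²)
= (0.97399 − 0.7426)/(1 − 0.97399×0.7426) = 0.23139/0.2767150 = 0.83620

u' ≈ 0.83620c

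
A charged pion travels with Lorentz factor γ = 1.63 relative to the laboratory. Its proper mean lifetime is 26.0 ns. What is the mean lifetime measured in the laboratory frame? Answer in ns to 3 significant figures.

γ = 1.63 (given)
Time dilation: Δt = γτ₀ = 1.63 × 26.0 ns = 42.4 ns

Δt ≈ 42.4 ns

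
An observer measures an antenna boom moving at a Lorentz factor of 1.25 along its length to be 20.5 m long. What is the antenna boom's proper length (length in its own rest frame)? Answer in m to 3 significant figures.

L₀ ≈ 25.6 m

γ = 1.25 (given)
L₀ = γL = 1.25 × 20.5 = 25.6 m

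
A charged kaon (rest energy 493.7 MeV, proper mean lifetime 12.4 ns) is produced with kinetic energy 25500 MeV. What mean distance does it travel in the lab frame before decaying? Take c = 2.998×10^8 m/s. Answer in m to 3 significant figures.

d ≈ 196 m

γ = 1 + K/(m₀c²) = 1 + 25500/493.7 = 52.651
β = √(1 − 1/γ²) = 0.99982
Dilated lifetime: γτ₀ = 52.651 × 12.4 ns = 652.87 ns
d = βc·γτ₀ = 0.99982 × (2.998×10^8 m/s) × 6.5287×10^-7 s = 196 m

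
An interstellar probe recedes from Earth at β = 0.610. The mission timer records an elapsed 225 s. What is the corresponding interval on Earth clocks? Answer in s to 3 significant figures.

Δt ≈ 284 s

γ = 1/√(1 − 0.610²) = 1.2620
Time dilation: Δt = γτ₀ = 1.2620 × 225 s = 284 s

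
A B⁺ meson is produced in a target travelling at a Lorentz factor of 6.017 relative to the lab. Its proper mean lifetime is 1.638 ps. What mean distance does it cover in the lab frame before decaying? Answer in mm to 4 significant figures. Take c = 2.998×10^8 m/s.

β = √(1 − 1/γ²) = √(1 − 1/6.017²) = 0.986093
Dilated lifetime: Δt = γτ₀ = 6.017 × 1.638 ps = 9.85585 ps
d = vΔt = 0.986093c × 9.85585 ps = 2.95631×10^8 m/s × 9.85585×10^-12 s = 2.914 mm

d ≈ 2.914 mm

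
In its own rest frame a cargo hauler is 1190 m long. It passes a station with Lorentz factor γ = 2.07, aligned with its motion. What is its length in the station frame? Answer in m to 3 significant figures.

γ = 2.07 (given)
Length contraction: L = L₀/γ = 1190/2.07 = 575 m

L ≈ 575 m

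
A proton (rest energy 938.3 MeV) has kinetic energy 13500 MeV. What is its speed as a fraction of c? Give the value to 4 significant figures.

γ = 1 + K/(m₀c²) = 1 + 13500/938.3 = 15.3877
β = √(1 − 1/γ²) = 0.9979

β ≈ 0.9979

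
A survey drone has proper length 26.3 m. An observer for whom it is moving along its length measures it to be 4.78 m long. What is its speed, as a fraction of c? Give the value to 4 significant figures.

β ≈ 0.9833

γ = L₀/L = 26.3/4.78 = 5.50209
β = √(1 − 1/γ²) = 0.9833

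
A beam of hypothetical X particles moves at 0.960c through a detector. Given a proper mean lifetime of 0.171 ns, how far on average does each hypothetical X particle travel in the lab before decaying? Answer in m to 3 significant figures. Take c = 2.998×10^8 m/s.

d ≈ 0.176 m

γ = 1/√(1 − 0.960²) = 3.5714
Dilated lifetime: Δt = γτ₀ = 3.5714 × 0.171 ns = 0.61071 ns
d = vΔt = 0.960c × 0.61071 ns = 2.8781×10^8 m/s × 6.1071×10^-10 s = 0.176 m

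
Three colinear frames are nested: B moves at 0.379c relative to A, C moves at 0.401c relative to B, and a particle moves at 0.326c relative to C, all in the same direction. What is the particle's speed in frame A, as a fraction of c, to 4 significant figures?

u ≈ 0.8217c

Compose boost 2: (0.401 + 0.379)/(1 + 0.401×0.379) = 0.7800/1.15198 = 0.677096
Compose boost 3: (0.326 + 0.677096)/(1 + 0.326×0.677096) = 1.00310/1.22073 = 0.8217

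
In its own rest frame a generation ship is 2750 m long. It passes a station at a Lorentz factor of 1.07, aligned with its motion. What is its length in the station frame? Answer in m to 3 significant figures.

γ = 1.07 (given)
Length contraction: L = L₀/γ = 2750/1.07 = 2570 m

L ≈ 2570 m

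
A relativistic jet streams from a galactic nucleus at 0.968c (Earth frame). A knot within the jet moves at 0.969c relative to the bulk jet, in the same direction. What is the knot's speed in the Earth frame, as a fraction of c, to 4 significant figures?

Relativistic velocity addition: u = (u' + v)/(1 + u'v/c²)
= (0.969 + 0.968)/(1 + 0.969×0.968) = 1.937/1.93799 = 0.9995

u ≈ 0.9995c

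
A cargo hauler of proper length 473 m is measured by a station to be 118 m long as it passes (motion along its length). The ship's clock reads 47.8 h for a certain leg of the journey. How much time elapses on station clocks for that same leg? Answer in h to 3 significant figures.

Δt ≈ 192 h

Length contraction ⇒ γ = L₀/L = 473/118 = 4.0085
Time dilation: Δt = γτ₀ = 4.0085 × 47.8 h = 192 h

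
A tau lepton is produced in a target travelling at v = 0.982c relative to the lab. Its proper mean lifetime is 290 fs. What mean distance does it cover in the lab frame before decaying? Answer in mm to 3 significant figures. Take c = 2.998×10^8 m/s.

d ≈ 0.452 mm

γ = 1/√(1 − 0.982²) = 5.2943
Dilated lifetime: Δt = γτ₀ = 5.2943 × 290 fs = 1535.4 fs
d = vΔt = 0.982c × 1535.4 fs = 2.9440×10^8 m/s × 1.5354×10^-12 s = 0.452 mm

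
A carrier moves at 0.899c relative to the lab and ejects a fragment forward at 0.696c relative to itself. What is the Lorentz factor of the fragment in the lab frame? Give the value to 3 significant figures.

u_lab = (0.696 + 0.899)/(1 + 0.696×0.899) = 1.595/1.62570 = 0.981113
γ = 1/√(1 − 0.981113²) = 5.17

γ ≈ 5.17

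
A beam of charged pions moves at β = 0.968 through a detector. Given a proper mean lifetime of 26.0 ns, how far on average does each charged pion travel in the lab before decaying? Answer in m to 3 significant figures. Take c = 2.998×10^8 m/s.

γ = 1/√(1 − 0.968²) = 3.9849
Dilated lifetime: Δt = γτ₀ = 3.9849 × 26.0 ns = 103.61 ns
d = vΔt = 0.968c × 103.61 ns = 2.9021×10^8 m/s × 1.0361×10^-7 s = 30.1 m

d ≈ 30.1 m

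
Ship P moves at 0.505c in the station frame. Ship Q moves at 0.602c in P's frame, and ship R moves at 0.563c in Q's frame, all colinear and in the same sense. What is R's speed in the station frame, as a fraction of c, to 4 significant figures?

Compose boost 2: (0.602 + 0.505)/(1 + 0.602×0.505) = 1.107/1.30401 = 0.848920
Compose boost 3: (0.563 + 0.848920)/(1 + 0.563×0.848920) = 1.41192/1.47794 = 0.9553

u ≈ 0.9553c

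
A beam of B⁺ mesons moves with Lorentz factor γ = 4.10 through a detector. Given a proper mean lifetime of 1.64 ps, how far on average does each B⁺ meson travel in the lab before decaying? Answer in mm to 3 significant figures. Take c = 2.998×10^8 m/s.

d ≈ 1.95 mm

β = √(1 − 1/γ²) = √(1 − 1/4.10²) = 0.96980
Dilated lifetime: Δt = γτ₀ = 4.10 × 1.64 ps = 6.7240 ps
d = vΔt = 0.96980c × 6.7240 ps = 2.9075×10^8 m/s × 6.7240×10^-12 s = 1.95 mm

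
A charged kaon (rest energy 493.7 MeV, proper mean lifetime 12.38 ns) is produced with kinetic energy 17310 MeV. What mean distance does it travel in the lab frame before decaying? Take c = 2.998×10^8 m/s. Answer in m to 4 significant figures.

γ = 1 + K/(m₀c²) = 1 + 17310/493.7 = 36.0618
β = √(1 − 1/γ²) = 0.999615
Dilated lifetime: γτ₀ = 36.0618 × 12.38 ns = 446.445 ns
d = βc·γτ₀ = 0.999615 × (2.998×10^8 m/s) × 4.46445×10^-7 s = 133.8 m

d ≈ 133.8 m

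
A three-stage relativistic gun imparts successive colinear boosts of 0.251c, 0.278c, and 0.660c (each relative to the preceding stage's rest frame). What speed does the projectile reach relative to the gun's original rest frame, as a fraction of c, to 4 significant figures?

Compose boost 2: (0.278 + 0.251)/(1 + 0.278×0.251) = 0.5290/1.06978 = 0.494495
Compose boost 3: (0.660 + 0.494495)/(1 + 0.660×0.494495) = 1.15450/1.32637 = 0.8704

u ≈ 0.8704c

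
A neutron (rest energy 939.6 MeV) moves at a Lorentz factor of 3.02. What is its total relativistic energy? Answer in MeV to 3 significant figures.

E ≈ 2840 MeV

γ = 3.02 (given)
E = γm₀c² = 3.02 × 939.6 MeV = 2840 MeV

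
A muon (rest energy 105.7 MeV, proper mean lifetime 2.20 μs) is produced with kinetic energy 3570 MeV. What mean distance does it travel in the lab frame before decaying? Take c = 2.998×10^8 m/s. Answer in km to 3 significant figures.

d ≈ 22.9 km

γ = 1 + K/(m₀c²) = 1 + 3570/105.7 = 34.775
β = √(1 − 1/γ²) = 0.99959
Dilated lifetime: γτ₀ = 34.775 × 2.20 μs = 76.505 μs
d = βc·γτ₀ = 0.99959 × (2.998×10^8 m/s) × 7.6505×10^-5 s = 22.9 km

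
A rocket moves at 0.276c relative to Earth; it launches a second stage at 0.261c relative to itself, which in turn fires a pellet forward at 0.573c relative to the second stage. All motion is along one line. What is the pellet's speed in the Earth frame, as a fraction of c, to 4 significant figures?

u ≈ 0.8344c

Compose boost 2: (0.261 + 0.276)/(1 + 0.261×0.276) = 0.5370/1.07204 = 0.500916
Compose boost 3: (0.573 + 0.500916)/(1 + 0.573×0.500916) = 1.07392/1.28702 = 0.8344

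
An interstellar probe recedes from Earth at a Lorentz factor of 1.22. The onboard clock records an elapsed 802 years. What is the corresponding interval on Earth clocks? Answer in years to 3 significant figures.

γ = 1.22 (given)
Time dilation: Δt = γτ₀ = 1.22 × 802 years = 978 years

Δt ≈ 978 years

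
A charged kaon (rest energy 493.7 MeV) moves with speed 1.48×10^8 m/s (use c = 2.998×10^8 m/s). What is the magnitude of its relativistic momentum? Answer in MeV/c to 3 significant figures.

β = v/c = 1.48×10^8 / 2.998×10^8 = 0.49366
γ = 1/√(1 − 0.49366²) = 1.1499
p = γβm₀c = 1.1499 × 0.49366 × 493.7 MeV/c = 280 MeV/c

p ≈ 280 MeV/c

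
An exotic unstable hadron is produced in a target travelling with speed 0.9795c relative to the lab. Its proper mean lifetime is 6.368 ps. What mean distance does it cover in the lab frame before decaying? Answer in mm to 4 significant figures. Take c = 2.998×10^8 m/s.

γ = 1/√(1 − 0.9795²) = 4.96415
Dilated lifetime: Δt = γτ₀ = 4.96415 × 6.368 ps = 31.6117 ps
d = vΔt = 0.9795c × 31.6117 ps = 2.93654×10^8 m/s × 3.16117×10^-11 s = 9.283 mm

d ≈ 9.283 mm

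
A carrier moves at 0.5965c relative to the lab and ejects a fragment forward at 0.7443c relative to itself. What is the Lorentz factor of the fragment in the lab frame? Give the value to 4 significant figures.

γ ≈ 2.694

u_lab = (0.7443 + 0.5965)/(1 + 0.7443×0.5965) = 1.3408/1.443975 = 0.9285480
γ = 1/√(1 − 0.9285480²) = 2.694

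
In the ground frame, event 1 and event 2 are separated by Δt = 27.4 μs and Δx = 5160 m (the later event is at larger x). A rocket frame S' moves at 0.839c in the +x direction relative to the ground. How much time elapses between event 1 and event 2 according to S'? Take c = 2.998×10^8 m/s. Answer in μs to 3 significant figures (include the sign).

γ = 1/√(1 − 0.839²) = 1.8378
Δt' = γ(Δt − vΔx/c²) = 1.8378 × (27.4 μs − 0.839×5160 m / (2.998×10^8 m/s))
= 1.8378 × (12.960 μs) = 23.8 μs

Δt' ≈ 23.8 μs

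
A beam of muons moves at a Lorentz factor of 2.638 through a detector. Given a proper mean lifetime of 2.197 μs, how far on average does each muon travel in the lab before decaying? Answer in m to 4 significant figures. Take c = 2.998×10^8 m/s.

d ≈ 1608 m

β = √(1 − 1/γ²) = √(1 − 1/2.638²) = 0.925366
Dilated lifetime: Δt = γτ₀ = 2.638 × 2.197 μs = 5.79569 μs
d = vΔt = 0.925366c × 5.79569 μs = 2.77425×10^8 m/s × 5.79569×10^-6 s = 1608 m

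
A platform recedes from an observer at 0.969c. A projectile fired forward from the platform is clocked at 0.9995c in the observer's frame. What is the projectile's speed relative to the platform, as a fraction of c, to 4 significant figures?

u' ≈ 0.9687c

Inverse velocity addition: u' = (u − v)/(1 − uv/c²)
= (0.9995 − 0.969)/(1 − 0.9995×0.969) = 0.03050/0.0314845 = 0.9687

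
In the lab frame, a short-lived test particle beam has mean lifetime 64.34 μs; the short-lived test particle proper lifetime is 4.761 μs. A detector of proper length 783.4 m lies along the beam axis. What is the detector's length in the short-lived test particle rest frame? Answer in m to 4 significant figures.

Time dilation ⇒ γ = Δt/τ₀ = 64.34/4.761 = 13.5140
Length contraction: L = L₀/γ = 783.4/13.5140 = 57.97 m

L ≈ 57.97 m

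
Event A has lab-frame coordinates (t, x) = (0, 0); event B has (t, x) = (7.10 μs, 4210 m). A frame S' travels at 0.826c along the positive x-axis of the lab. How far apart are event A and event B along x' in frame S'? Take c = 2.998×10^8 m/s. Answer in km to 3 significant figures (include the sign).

γ = 1/√(1 − 0.826²) = 1.7741
Δx' = γ(Δx − vΔt) = 1.7741 × (4210 m − 0.826×(2.998×10^8 m/s)×7.10×10^-6 s)
= 1.7741 × (2451.8 m) = 4.35 km

Δx' ≈ 4.35 km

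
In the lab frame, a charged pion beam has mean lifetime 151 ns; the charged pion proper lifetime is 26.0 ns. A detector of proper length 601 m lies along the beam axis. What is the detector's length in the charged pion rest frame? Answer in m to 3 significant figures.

Time dilation ⇒ γ = Δt/τ₀ = 151/26.0 = 5.8077
Length contraction: L = L₀/γ = 601/5.8077 = 103 m

L ≈ 103 m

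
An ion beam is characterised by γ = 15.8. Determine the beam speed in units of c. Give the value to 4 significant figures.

β ≈ 0.9980

β = √(1 − 1/γ²) = √(1 − 1/15.8²) = √(0.995994) = 0.9980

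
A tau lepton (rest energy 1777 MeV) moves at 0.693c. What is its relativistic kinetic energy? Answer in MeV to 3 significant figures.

γ = 1/√(1 − 0.693²) = 1.3871
K = (γ − 1)m₀c² = (1.3871 − 1) × 1777 MeV = 0.38708 × 1777 MeV = 688 MeV

K ≈ 688 MeV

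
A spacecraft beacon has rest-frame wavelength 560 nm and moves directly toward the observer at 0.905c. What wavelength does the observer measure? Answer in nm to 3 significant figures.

Relativistic Doppler: λ_obs = λ_src √((1−β)/(1+β))
= 560 × √(0.095000/1.9050) = 560 × 0.22331 = 125 nm

λ_obs ≈ 125 nm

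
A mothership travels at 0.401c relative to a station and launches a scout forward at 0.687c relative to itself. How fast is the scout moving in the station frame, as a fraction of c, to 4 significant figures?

u ≈ 0.8530c

Compose boost 2: (0.687 + 0.401)/(1 + 0.687×0.401) = 1.088/1.27549 = 0.8530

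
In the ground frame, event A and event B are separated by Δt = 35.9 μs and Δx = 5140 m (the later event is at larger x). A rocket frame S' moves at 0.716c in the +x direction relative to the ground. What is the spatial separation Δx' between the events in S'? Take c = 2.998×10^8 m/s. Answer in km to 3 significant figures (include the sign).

γ = 1/√(1 − 0.716²) = 1.4325
Δx' = γ(Δx − vΔt) = 1.4325 × (5140 m − 0.716×(2.998×10^8 m/s)×35.9×10^-6 s)
= 1.4325 × (-2566.2 m) = -3.68 km

Δx' ≈ -3.68 km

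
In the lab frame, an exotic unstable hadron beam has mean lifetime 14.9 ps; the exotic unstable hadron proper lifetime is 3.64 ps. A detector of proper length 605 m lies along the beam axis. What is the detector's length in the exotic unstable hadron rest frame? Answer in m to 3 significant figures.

Time dilation ⇒ γ = Δt/τ₀ = 14.9/3.64 = 4.0934
Length contraction: L = L₀/γ = 605/4.0934 = 148 m

L ≈ 148 m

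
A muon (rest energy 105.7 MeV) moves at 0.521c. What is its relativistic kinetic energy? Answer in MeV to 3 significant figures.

K ≈ 18.1 MeV

γ = 1/√(1 − 0.521²) = 1.1716
K = (γ − 1)m₀c² = (1.1716 − 1) × 105.7 MeV = 0.17157 × 105.7 MeV = 18.1 MeV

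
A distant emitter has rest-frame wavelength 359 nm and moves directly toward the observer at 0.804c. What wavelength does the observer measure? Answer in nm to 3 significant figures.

λ_obs ≈ 118 nm

Relativistic Doppler: λ_obs = λ_src √((1−β)/(1+β))
= 359 × √(0.19600/1.8040) = 359 × 0.32962 = 118 nm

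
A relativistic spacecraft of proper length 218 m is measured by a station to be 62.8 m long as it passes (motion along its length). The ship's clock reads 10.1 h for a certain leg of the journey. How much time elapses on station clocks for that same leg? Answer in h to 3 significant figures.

Length contraction ⇒ γ = L₀/L = 218/62.8 = 3.4713
Time dilation: Δt = γτ₀ = 3.4713 × 10.1 h = 35.1 h

Δt ≈ 35.1 h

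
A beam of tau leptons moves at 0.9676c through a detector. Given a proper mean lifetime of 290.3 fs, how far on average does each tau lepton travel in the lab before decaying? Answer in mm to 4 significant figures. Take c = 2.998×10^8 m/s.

γ = 1/√(1 − 0.9676²) = 3.96058
Dilated lifetime: Δt = γτ₀ = 3.96058 × 290.3 fs = 1149.76 fs
d = vΔt = 0.9676c × 1149.76 fs = 2.90086×10^8 m/s × 1.14976×10^-12 s = 0.3335 mm

d ≈ 0.3335 mm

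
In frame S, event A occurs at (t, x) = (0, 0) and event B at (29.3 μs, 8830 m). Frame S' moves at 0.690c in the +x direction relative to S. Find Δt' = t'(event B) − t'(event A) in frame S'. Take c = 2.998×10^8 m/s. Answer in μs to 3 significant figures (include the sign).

Δt' ≈ 12.4 μs

γ = 1/√(1 − 0.690²) = 1.3816
Δt' = γ(Δt − vΔx/c²) = 1.3816 × (29.3 μs − 0.690×8830 m / (2.998×10^8 m/s))
= 1.3816 × (8.9775 μs) = 12.4 μs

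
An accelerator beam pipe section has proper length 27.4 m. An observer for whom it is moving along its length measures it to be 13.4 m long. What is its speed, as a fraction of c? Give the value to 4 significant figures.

γ = L₀/L = 27.4/13.4 = 2.04478
β = √(1 − 1/γ²) = 0.8723

β ≈ 0.8723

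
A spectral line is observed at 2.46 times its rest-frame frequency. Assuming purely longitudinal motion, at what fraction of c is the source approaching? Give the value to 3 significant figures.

β ≈ 0.716

f_obs/f_src = √((1+β)/(1−β)) = 2.46  ⇒  (1+β)/(1−β) = 6.0516
β = |1 − D²|/(1 + D²) = |1 − 6.0516|/(1 + 6.0516) = 0.716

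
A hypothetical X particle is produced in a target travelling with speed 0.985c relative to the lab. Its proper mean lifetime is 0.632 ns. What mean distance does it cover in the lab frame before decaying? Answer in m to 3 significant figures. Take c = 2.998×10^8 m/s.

γ = 1/√(1 − 0.985²) = 5.7953
Dilated lifetime: Δt = γτ₀ = 5.7953 × 0.632 ns = 3.6626 ns
d = vΔt = 0.985c × 3.6626 ns = 2.9530×10^8 m/s × 3.6626×10^-9 s = 1.08 m

d ≈ 1.08 m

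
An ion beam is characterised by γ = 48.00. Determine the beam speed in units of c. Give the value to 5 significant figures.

β = √(1 − 1/γ²) = √(1 − 1/48.00²) = √(0.9995660) = 0.99978

β ≈ 0.99978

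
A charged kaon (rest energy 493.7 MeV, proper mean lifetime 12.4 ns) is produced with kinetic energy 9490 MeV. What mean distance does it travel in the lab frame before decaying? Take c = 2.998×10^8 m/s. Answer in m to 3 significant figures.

γ = 1 + K/(m₀c²) = 1 + 9490/493.7 = 20.222
β = √(1 − 1/γ²) = 0.99878
Dilated lifetime: γτ₀ = 20.222 × 12.4 ns = 250.76 ns
d = βc·γτ₀ = 0.99878 × (2.998×10^8 m/s) × 2.5076×10^-7 s = 75.1 m

d ≈ 75.1 m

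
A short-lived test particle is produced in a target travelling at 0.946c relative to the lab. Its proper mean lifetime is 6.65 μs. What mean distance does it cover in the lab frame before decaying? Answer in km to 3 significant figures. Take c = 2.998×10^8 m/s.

d ≈ 5.82 km

γ = 1/√(1 − 0.946²) = 3.0848
Dilated lifetime: Δt = γτ₀ = 3.0848 × 6.65 μs = 20.514 μs
d = vΔt = 0.946c × 20.514 μs = 2.8361×10^8 m/s × 2.0514×10^-5 s = 5.82 km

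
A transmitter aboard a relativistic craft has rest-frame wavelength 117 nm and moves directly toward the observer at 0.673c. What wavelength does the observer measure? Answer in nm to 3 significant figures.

λ_obs ≈ 51.7 nm

Relativistic Doppler: λ_obs = λ_src √((1−β)/(1+β))
= 117 × √(0.32700/1.6730) = 117 × 0.44211 = 51.7 nm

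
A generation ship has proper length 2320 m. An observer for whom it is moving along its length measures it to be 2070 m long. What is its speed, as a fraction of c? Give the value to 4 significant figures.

β ≈ 0.4516

γ = L₀/L = 2320/2070 = 1.12077
β = √(1 − 1/γ²) = 0.4516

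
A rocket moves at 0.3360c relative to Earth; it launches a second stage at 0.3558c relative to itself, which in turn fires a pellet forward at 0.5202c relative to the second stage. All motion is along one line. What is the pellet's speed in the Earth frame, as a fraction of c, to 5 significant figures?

Compose boost 2: (0.3558 + 0.3360)/(1 + 0.3558×0.3360) = 0.69180/1.119549 = 0.6179275
Compose boost 3: (0.5202 + 0.6179275)/(1 + 0.5202×0.6179275) = 1.138128/1.321446 = 0.86127

u ≈ 0.86127c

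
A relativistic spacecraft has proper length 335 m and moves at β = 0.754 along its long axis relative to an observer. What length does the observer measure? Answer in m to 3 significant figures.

γ = 1/√(1 − 0.754²) = 1.5224
Length contraction: L = L₀/γ = 335/1.5224 = 220 m

L ≈ 220 m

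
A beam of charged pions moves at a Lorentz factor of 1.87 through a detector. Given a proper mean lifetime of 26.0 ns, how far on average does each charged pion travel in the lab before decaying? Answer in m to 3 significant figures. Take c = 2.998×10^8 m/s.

d ≈ 12.3 m

β = √(1 − 1/γ²) = √(1 − 1/1.87²) = 0.84500
Dilated lifetime: Δt = γτ₀ = 1.87 × 26.0 ns = 48.620 ns
d = vΔt = 0.84500c × 48.620 ns = 2.5333×10^8 m/s × 4.8620×10^-8 s = 12.3 m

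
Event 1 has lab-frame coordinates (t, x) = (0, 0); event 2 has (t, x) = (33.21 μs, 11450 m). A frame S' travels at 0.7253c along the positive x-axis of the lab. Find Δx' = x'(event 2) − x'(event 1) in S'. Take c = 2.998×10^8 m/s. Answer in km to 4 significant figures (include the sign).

Δx' ≈ 6.142 km

γ = 1/√(1 − 0.7253²) = 1.45257
Δx' = γ(Δx − vΔt) = 1.45257 × (11450 m − 0.7253×(2.998×10^8 m/s)×33.21×10^-6 s)
= 1.45257 × (4228.65 m) = 6.142 km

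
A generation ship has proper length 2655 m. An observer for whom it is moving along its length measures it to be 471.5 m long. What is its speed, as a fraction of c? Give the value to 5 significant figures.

γ = L₀/L = 2655/471.5 = 5.630965
β = √(1 − 1/γ²) = 0.98410

β ≈ 0.98410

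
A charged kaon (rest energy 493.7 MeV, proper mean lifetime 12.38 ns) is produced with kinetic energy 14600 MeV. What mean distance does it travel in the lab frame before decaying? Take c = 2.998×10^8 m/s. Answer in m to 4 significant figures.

γ = 1 + K/(m₀c²) = 1 + 14600/493.7 = 30.5726
β = √(1 − 1/γ²) = 0.999465
Dilated lifetime: γτ₀ = 30.5726 × 12.38 ns = 378.489 ns
d = βc·γτ₀ = 0.999465 × (2.998×10^8 m/s) × 3.78489×10^-7 s = 113.4 m

d ≈ 113.4 m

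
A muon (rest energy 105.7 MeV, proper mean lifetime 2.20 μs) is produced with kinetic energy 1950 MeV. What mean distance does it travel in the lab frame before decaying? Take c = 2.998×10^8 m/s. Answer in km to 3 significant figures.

d ≈ 12.8 km

γ = 1 + K/(m₀c²) = 1 + 1950/105.7 = 19.448
β = √(1 − 1/γ²) = 0.99868
Dilated lifetime: γτ₀ = 19.448 × 2.20 μs = 42.787 μs
d = βc·γτ₀ = 0.99868 × (2.998×10^8 m/s) × 4.2787×10^-5 s = 12.8 km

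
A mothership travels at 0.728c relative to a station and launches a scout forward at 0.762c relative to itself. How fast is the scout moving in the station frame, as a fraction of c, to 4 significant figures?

Compose boost 2: (0.762 + 0.728)/(1 + 0.762×0.728) = 1.490/1.55474 = 0.9584

u ≈ 0.9584c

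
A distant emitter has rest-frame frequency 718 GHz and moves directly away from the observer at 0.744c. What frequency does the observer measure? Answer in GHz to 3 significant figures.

f_obs ≈ 275 GHz

Relativistic Doppler: f_obs = f_src √((1−β)/(1+β))
= 718 × √(0.25600/1.7440) = 718 × 0.38313 = 275 GHz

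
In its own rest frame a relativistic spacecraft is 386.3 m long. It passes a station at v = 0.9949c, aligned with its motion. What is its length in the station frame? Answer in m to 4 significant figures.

L ≈ 38.96 m

γ = 1/√(1 − 0.9949²) = 9.91412
Length contraction: L = L₀/γ = 386.3/9.91412 = 38.96 m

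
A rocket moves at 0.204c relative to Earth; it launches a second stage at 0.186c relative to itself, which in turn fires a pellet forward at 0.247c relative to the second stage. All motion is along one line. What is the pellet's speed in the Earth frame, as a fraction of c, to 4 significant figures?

Compose boost 2: (0.186 + 0.204)/(1 + 0.186×0.204) = 0.3900/1.03794 = 0.375743
Compose boost 3: (0.247 + 0.375743)/(1 + 0.247×0.375743) = 0.622743/1.09281 = 0.5699

u ≈ 0.5699c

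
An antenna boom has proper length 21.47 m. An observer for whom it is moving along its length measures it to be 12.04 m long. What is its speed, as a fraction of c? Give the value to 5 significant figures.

γ = L₀/L = 21.47/12.04 = 1.783223
β = √(1 − 1/γ²) = 0.82796

β ≈ 0.82796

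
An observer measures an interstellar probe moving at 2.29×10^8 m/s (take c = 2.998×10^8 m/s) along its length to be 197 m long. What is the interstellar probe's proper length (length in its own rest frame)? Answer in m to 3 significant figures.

L₀ ≈ 305 m

β = v/c = 2.29×10^8 / 2.998×10^8 = 0.76384
γ = 1/√(1 − 0.76384²) = 1.5494
L₀ = γL = 1.5494 × 197 = 305 m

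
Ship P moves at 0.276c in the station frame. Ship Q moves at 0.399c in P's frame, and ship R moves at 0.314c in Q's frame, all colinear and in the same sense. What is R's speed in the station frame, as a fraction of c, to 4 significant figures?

u ≈ 0.7742c

Compose boost 2: (0.399 + 0.276)/(1 + 0.399×0.276) = 0.6750/1.11012 = 0.608040
Compose boost 3: (0.314 + 0.608040)/(1 + 0.314×0.608040) = 0.922040/1.19092 = 0.7742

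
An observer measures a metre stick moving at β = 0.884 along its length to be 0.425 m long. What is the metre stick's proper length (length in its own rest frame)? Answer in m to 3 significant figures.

L₀ ≈ 0.909 m

γ = 1/√(1 − 0.884²) = 2.1391
L₀ = γL = 2.1391 × 0.425 = 0.909 m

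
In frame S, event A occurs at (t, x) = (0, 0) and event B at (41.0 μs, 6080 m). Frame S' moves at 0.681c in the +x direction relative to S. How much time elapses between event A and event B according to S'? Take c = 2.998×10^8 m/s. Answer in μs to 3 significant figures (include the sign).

Δt' ≈ 37.1 μs

γ = 1/√(1 − 0.681²) = 1.3656
Δt' = γ(Δt − vΔx/c²) = 1.3656 × (41.0 μs − 0.681×6080 m / (2.998×10^8 m/s))
= 1.3656 × (27.189 μs) = 37.1 μs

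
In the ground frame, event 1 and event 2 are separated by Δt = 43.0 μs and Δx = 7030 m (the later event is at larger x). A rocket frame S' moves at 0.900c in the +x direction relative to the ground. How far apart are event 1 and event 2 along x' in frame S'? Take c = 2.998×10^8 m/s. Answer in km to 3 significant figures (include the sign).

Δx' ≈ -10.5 km

γ = 1/√(1 − 0.900²) = 2.2942
Δx' = γ(Δx − vΔt) = 2.2942 × (7030 m − 0.900×(2.998×10^8 m/s)×43.0×10^-6 s)
= 2.2942 × (-4572.3 m) = -10.5 km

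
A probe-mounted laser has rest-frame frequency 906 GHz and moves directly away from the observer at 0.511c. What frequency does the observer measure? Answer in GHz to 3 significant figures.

f_obs ≈ 515 GHz

Relativistic Doppler: f_obs = f_src √((1−β)/(1+β))
= 906 × √(0.48900/1.5110) = 906 × 0.56888 = 515 GHz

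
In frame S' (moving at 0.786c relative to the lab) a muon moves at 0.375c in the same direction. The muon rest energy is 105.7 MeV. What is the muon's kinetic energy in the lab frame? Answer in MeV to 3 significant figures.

u_lab = (0.375 + 0.786)/(1 + 0.375×0.786) = 0.896698
γ = 1/√(1 − 0.896698²) = 2.2592
K = (γ − 1)m₀c² = (2.2592 − 1) × 105.7 = 1.2592 × 105.7 = 133 MeV

K ≈ 133 MeV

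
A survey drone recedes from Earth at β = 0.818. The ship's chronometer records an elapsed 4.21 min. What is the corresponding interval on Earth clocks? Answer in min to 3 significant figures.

Δt ≈ 7.32 min

γ = 1/√(1 − 0.818²) = 1.7385
Time dilation: Δt = γτ₀ = 1.7385 × 4.21 min = 7.32 min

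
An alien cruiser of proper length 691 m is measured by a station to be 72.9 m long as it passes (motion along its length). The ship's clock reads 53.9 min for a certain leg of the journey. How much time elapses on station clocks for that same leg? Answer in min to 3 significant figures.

Δt ≈ 511 min

Length contraction ⇒ γ = L₀/L = 691/72.9 = 9.4787
Time dilation: Δt = γτ₀ = 9.4787 × 53.9 min = 511 min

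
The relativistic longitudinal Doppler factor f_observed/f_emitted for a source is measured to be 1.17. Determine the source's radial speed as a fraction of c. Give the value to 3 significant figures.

f_obs/f_src = √((1+β)/(1−β)) = 1.17  ⇒  (1+β)/(1−β) = 1.3689
β = |1 − D²|/(1 + D²) = |1 − 1.3689|/(1 + 1.3689) = 0.156

β ≈ 0.156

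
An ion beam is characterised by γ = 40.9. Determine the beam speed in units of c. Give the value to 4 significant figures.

β = √(1 − 1/γ²) = √(1 − 1/40.9²) = √(0.999402) = 0.9997

β ≈ 0.9997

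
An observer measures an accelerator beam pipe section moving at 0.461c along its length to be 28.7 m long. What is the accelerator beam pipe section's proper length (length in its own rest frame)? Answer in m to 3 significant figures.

γ = 1/√(1 − 0.461²) = 1.1269
L₀ = γL = 1.1269 × 28.7 = 32.3 m

L₀ ≈ 32.3 m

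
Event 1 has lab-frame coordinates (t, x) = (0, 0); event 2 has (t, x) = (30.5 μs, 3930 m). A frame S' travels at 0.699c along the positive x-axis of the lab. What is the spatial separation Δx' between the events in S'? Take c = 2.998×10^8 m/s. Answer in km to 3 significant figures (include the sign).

γ = 1/√(1 − 0.699²) = 1.3984
Δx' = γ(Δx − vΔt) = 1.3984 × (3930 m − 0.699×(2.998×10^8 m/s)×30.5×10^-6 s)
= 1.3984 × (-2461.6 m) = -3.44 km

Δx' ≈ -3.44 km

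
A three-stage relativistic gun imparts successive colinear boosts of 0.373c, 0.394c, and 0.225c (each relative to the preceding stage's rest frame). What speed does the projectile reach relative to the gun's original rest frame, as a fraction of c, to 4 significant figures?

Compose boost 2: (0.394 + 0.373)/(1 + 0.394×0.373) = 0.7670/1.14696 = 0.668723
Compose boost 3: (0.225 + 0.668723)/(1 + 0.225×0.668723) = 0.893723/1.15046 = 0.7768

u ≈ 0.7768c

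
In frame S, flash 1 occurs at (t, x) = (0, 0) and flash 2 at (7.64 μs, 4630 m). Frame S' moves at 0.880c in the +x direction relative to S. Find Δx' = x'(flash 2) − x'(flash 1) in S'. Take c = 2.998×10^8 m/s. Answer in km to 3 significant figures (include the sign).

γ = 1/√(1 − 0.880²) = 2.1054
Δx' = γ(Δx − vΔt) = 2.1054 × (4630 m − 0.880×(2.998×10^8 m/s)×7.64×10^-6 s)
= 2.1054 × (2614.4 m) = 5.50 km

Δx' ≈ 5.50 km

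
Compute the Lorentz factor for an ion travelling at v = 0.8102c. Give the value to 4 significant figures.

γ = 1/√(1 − β²) = 1/√(1 − 0.8102²) = 1/√(0.343576) = 1.706

γ ≈ 1.706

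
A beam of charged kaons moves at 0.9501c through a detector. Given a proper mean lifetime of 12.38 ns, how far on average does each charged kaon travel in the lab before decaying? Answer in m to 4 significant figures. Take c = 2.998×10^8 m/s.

d ≈ 11.30 m

γ = 1/√(1 − 0.9501²) = 3.20569
Dilated lifetime: Δt = γτ₀ = 3.20569 × 12.38 ns = 39.6864 ns
d = vΔt = 0.9501c × 39.6864 ns = 2.84840×10^8 m/s × 3.96864×10^-8 s = 11.30 m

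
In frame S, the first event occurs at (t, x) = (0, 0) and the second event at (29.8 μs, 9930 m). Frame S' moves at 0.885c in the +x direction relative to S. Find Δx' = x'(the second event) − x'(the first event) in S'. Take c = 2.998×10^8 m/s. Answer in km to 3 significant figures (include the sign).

Δx' ≈ 4.35 km

γ = 1/√(1 − 0.885²) = 2.1478
Δx' = γ(Δx − vΔt) = 2.1478 × (9930 m − 0.885×(2.998×10^8 m/s)×29.8×10^-6 s)
= 2.1478 × (2023.4 m) = 4.35 km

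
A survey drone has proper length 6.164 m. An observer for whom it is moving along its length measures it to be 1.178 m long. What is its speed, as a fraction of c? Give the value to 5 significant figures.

β ≈ 0.98157

γ = L₀/L = 6.164/1.178 = 5.232598
β = √(1 − 1/γ²) = 0.98157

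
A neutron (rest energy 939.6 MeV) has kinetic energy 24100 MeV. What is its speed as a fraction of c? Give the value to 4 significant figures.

γ = 1 + K/(m₀c²) = 1 + 24100/939.6 = 26.6492
β = √(1 − 1/γ²) = 0.9993

β ≈ 0.9993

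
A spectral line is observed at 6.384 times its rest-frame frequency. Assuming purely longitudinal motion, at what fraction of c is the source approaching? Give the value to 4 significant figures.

f_obs/f_src = √((1+β)/(1−β)) = 6.384  ⇒  (1+β)/(1−β) = 40.7555
β = |1 − D²|/(1 + D²) = |1 − 40.7555|/(1 + 40.7555) = 0.9521

β ≈ 0.9521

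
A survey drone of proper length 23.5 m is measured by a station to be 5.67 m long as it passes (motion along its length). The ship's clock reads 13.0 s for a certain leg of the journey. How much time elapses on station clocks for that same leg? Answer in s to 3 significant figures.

Length contraction ⇒ γ = L₀/L = 23.5/5.67 = 4.1446
Time dilation: Δt = γτ₀ = 4.1446 × 13.0 s = 53.9 s

Δt ≈ 53.9 s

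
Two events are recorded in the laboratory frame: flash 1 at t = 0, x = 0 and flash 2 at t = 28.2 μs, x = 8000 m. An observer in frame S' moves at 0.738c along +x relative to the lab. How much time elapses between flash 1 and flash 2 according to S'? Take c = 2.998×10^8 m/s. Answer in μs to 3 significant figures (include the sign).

γ = 1/√(1 − 0.738²) = 1.4819
Δt' = γ(Δt − vΔx/c²) = 1.4819 × (28.2 μs − 0.738×8000 m / (2.998×10^8 m/s))
= 1.4819 × (8.5069 μs) = 12.6 μs

Δt' ≈ 12.6 μs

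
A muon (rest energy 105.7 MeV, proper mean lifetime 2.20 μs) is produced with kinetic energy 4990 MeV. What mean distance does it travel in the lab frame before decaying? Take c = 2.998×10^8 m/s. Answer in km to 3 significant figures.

d ≈ 31.8 km

γ = 1 + K/(m₀c²) = 1 + 4990/105.7 = 48.209
β = √(1 − 1/γ²) = 0.99978
Dilated lifetime: γτ₀ = 48.209 × 2.20 μs = 106.06 μs
d = βc·γτ₀ = 0.99978 × (2.998×10^8 m/s) × 0.00010606 s = 31.8 km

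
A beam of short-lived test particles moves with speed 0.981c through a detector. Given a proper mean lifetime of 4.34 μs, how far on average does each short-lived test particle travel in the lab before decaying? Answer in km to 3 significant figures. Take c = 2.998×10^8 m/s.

γ = 1/√(1 − 0.981²) = 5.1544
Dilated lifetime: Δt = γτ₀ = 5.1544 × 4.34 μs = 22.370 μs
d = vΔt = 0.981c × 22.370 μs = 2.9410×10^8 m/s × 2.2370×10^-5 s = 6.58 km

d ≈ 6.58 km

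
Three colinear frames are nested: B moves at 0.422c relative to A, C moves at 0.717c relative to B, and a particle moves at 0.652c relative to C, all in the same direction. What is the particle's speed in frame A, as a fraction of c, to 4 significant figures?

u ≈ 0.9722c

Compose boost 2: (0.717 + 0.422)/(1 + 0.717×0.422) = 1.139/1.30257 = 0.874422
Compose boost 3: (0.652 + 0.874422)/(1 + 0.652×0.874422) = 1.52642/1.57012 = 0.9722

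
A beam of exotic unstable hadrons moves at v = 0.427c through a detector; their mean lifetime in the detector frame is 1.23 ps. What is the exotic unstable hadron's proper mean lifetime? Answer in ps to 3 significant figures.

γ = 1/√(1 − 0.427²) = 1.1059
Proper time: τ₀ = Δt/γ = 1.23/1.1059 = 1.11 ps

τ₀ ≈ 1.11 ps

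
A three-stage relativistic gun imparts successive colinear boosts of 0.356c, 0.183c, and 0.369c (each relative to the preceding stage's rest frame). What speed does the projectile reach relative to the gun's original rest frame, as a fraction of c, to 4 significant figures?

u ≈ 0.7374c

Compose boost 2: (0.183 + 0.356)/(1 + 0.183×0.356) = 0.5390/1.06515 = 0.506033
Compose boost 3: (0.369 + 0.506033)/(1 + 0.369×0.506033) = 0.875033/1.18673 = 0.7374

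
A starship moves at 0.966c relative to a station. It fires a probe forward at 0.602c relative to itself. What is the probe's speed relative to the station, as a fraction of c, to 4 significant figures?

Relativistic velocity addition: u = (u' + v)/(1 + u'v/c²)
= (0.602 + 0.966)/(1 + 0.602×0.966) = 1.568/1.58153 = 0.9914

u ≈ 0.9914c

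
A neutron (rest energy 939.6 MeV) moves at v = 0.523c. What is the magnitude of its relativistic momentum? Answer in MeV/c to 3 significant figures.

γ = 1/√(1 − 0.523²) = 1.1733
p = γβm₀c = 1.1733 × 0.523 × 939.6 MeV/c = 577 MeV/c

p ≈ 577 MeV/c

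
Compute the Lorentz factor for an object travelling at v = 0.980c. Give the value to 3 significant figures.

γ ≈ 5.03

γ = 1/√(1 − β²) = 1/√(1 − 0.980²) = 1/√(0.039600) = 5.03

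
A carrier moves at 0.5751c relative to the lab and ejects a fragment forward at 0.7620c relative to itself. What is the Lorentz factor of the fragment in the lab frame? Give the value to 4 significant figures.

u_lab = (0.7620 + 0.5751)/(1 + 0.7620×0.5751) = 1.3371/1.438226 = 0.9296869
γ = 1/√(1 − 0.9296869²) = 2.715

γ ≈ 2.715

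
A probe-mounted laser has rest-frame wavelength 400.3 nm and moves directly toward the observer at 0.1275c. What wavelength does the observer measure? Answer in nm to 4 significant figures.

Relativistic Doppler: λ_obs = λ_src √((1−β)/(1+β))
= 400.3 × √(0.872500/1.12750) = 400.3 × 0.879679 = 352.1 nm

λ_obs ≈ 352.1 nm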